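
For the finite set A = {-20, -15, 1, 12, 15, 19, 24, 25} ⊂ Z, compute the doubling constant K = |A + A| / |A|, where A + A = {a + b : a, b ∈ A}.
K = |A + A| / |A| = 35/8

Enumerate A + A = {a + b : a, b ∈ A}. With |A| = 8, there are |A|^2 = 64 ordered sum pairs; collecting distinct values, A + A = {-40, -35, -30, -19, -14, -8, -5, -3, -1, 0, 2, 4, 5, 9, 10, 13, 16, 20, 24, 25, 26, 27, 30, 31, 34, 36, 37, 38, 39, 40, 43, 44, 48, 49, 50}, so |A + A| = 35. Thus K = 35/8. For comparison, the minimum possible |A + A| over all 8-element sets is 2·8 − 1 = 15 (so min K = 15/8), attained only by arithmetic progressions.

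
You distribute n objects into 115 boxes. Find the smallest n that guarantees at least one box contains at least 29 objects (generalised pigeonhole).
n = (29 − 1)·115 + 1 = 3221

By the generalised pigeonhole principle, to guarantee some box contains ≥ r objects we need more than (r − 1) · k objects total. Threshold: n = (r − 1) · k + 1. With r = 29 and k = 115: n = 28 · 115 + 1 = 3220 + 1 = 3221. For n = 3220 = 28 · 115, we can put exactly 28 objects in every box, avoiding 29 in any single one — so 3221 is tight.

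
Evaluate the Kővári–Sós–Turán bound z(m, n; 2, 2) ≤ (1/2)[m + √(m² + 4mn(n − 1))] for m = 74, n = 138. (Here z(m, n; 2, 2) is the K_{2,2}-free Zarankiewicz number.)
z(74, 138; 2, 2) ≤ (1/2)[74 + √(74² + 4·74·138·137)] = (1/2)[74 + √5601652] = 1220.3905

Kővári–Sós–Turán: let r_1, ..., r_74 be the row sums and z = Σ r_i the total number of 1s. Each pair of columns can share at most one row with both entries 1 (else a 2×2 all-ones block appears), so Σ_i C(r_i, 2) ≤ C(138, 2) = 9453. By convexity Σ_i C(r_i, 2) ≥ 74·C(z/74, 2) = z(z − 74)/(2·74), giving z² − 74z − 74·138·137 ≤ 0 and hence z ≤ (1/2)[74 + √(5476 + 4·1399044)] = (1/2)[74 + √5601652] ≈ (1/2)(74 + 2366.7809) = 1220.3905.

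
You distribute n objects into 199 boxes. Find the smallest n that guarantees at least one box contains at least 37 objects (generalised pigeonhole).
n = (37 − 1)·199 + 1 = 7165

By the generalised pigeonhole principle, to guarantee some box contains ≥ r objects we need more than (r − 1) · k objects total. Threshold: n = (r − 1) · k + 1. With r = 37 and k = 199: n = 36 · 199 + 1 = 7164 + 1 = 7165. For n = 7164 = 36 · 199, we can put exactly 36 objects in every box, avoiding 37 in any single one — so 7165 is tight.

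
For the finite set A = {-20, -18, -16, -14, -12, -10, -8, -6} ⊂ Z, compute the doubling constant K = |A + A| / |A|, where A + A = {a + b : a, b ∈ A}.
K = |A + A| / |A| = 15/8

Enumerate A + A = {a + b : a, b ∈ A}. With |A| = 8, there are |A|^2 = 64 ordered sum pairs; collecting distinct values, A + A = {-40, -38, -36, -34, -32, -30, -28, -26, -24, -22, -20, -18, -16, -14, -12}, so |A + A| = 15. Thus K = 15/8. Here |A + A| = 2|A| − 1 = 15, the minimum possible — so K = 15/8 is minimal, which holds iff A is an arithmetic progression.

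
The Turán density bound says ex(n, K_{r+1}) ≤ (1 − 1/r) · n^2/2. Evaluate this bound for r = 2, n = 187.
Turán density bound = (1/2) · 187^2/2 = 34969/4 ≈ 8742.25

Turán's theorem: ex(n, K_{r+1}) is achieved by the complete r-partite Turán graph T(n, r) with parts as balanced as possible, and is at most (1 − 1/r) · n^2/2. For r = 2, n = 187: the density bound is (1/2) · 34969/2 = 34969/4 ≈ 8742.25. The integer-valued extremum is e(T(187, 2)) = 8742, which is strictly less than the density bound 34969/4 since 2 ∤ 187 (the parts of T(187, 2) cannot all be equal).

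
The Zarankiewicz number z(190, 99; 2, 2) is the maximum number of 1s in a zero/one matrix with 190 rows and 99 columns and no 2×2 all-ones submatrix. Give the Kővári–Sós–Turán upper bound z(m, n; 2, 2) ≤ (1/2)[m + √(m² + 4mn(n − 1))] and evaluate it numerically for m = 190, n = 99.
z(190, 99; 2, 2) ≤ (1/2)[190 + √(190² + 4·190·99·98)] = (1/2)[190 + √7409620] = 1456.0309

Kővári–Sós–Turán: let r_1, ..., r_190 be the row sums and z = Σ r_i the total number of 1s. Each pair of columns can share at most one row with both entries 1 (else a 2×2 all-ones block appears), so Σ_i C(r_i, 2) ≤ C(99, 2) = 4851. By convexity Σ_i C(r_i, 2) ≥ 190·C(z/190, 2) = z(z − 190)/(2·190), giving z² − 190z − 190·99·98 ≤ 0 and hence z ≤ (1/2)[190 + √(36100 + 4·1843380)] = (1/2)[190 + √7409620] ≈ (1/2)(190 + 2722.0617) = 1456.0309.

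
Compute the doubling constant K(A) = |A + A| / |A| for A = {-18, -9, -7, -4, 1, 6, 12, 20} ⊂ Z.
K = |A + A| / |A| = 30/8 = 15/4

Enumerate A + A = {a + b : a, b ∈ A}. With |A| = 8, there are |A|^2 = 64 ordered sum pairs; collecting distinct values, A + A = {-36, -27, -25, -22, -18, -17, -16, -14, -13, -12, -11, -8, -6, -3, -1, 2, 3, 5, 7, 8, 11, 12, 13, 16, 18, 21, 24, 26, 32, 40}, so |A + A| = 30. Thus K = 30/8 = 15/4. For comparison, the minimum possible |A + A| over all 8-element sets is 2·8 − 1 = 15 (so min K = 15/8), attained only by arithmetic progressions.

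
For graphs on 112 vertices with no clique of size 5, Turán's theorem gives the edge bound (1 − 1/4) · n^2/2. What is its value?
Turán density bound = (3/4) · 112^2/2 = 4704

Turán's theorem: ex(n, K_{r+1}) is achieved by the complete r-partite Turán graph T(n, r) with parts as balanced as possible, and is at most (1 − 1/r) · n^2/2. For r = 4, n = 112: the density bound is (3/4) · 12544/2 = 4704. Since 4 ∣ 112, the Turán graph T(112, 4) has parts of equal size 28, and its edge count e(T(112, 4)) = 4704 attains the density bound exactly.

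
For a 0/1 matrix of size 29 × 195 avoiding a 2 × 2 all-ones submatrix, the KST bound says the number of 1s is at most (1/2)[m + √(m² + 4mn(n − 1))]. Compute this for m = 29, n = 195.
z(29, 195; 2, 2) ≤ (1/2)[29 + √(29² + 4·29·195·194)] = (1/2)[29 + √4389121] = 1062.0115

Kővári–Sós–Turán: let r_1, ..., r_29 be the row sums and z = Σ r_i the total number of 1s. Each pair of columns can share at most one row with both entries 1 (else a 2×2 all-ones block appears), so Σ_i C(r_i, 2) ≤ C(195, 2) = 18915. By convexity Σ_i C(r_i, 2) ≥ 29·C(z/29, 2) = z(z − 29)/(2·29), giving z² − 29z − 29·195·194 ≤ 0 and hence z ≤ (1/2)[29 + √(841 + 4·1097070)] = (1/2)[29 + √4389121] ≈ (1/2)(29 + 2095.0229) = 1062.0115.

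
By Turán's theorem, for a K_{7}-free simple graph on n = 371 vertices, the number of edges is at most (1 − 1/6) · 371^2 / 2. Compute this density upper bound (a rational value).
Turán density bound = (5/6) · 371^2/2 = 688205/12 ≈ 57350.4167

Turán's theorem: ex(n, K_{r+1}) is achieved by the complete r-partite Turán graph T(n, r) with parts as balanced as possible, and is at most (1 − 1/r) · n^2/2. For r = 6, n = 371: the density bound is (5/6) · 137641/2 = 688205/12 ≈ 57350.4167. The integer-valued extremum is e(T(371, 6)) = 57350, which is strictly less than the density bound 688205/12 since 6 ∤ 371 (the parts of T(371, 6) cannot all be equal).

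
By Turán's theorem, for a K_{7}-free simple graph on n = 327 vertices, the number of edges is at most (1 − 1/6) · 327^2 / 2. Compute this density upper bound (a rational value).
Turán density bound = (5/6) · 327^2/2 = 178215/4 ≈ 44553.75

Turán's theorem: ex(n, K_{r+1}) is achieved by the complete r-partite Turán graph T(n, r) with parts as balanced as possible, and is at most (1 − 1/r) · n^2/2. For r = 6, n = 327: the density bound is (5/6) · 106929/2 = 178215/4 ≈ 44553.75. The integer-valued extremum is e(T(327, 6)) = 44553, which is strictly less than the density bound 178215/4 since 6 ∤ 327 (the parts of T(327, 6) cannot all be equal).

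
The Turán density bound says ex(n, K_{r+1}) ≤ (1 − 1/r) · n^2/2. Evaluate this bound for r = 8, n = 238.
Turán density bound = (7/8) · 238^2/2 = 99127/4 ≈ 24781.75

Turán's theorem: ex(n, K_{r+1}) is achieved by the complete r-partite Turán graph T(n, r) with parts as balanced as possible, and is at most (1 − 1/r) · n^2/2. For r = 8, n = 238: the density bound is (7/8) · 56644/2 = 99127/4 ≈ 24781.75. The integer-valued extremum is e(T(238, 8)) = 24781, which is strictly less than the density bound 99127/4 since 8 ∤ 238 (the parts of T(238, 8) cannot all be equal).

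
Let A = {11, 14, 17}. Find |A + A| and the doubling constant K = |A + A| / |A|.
K = |A + A| / |A| = 5/3

Enumerate A + A = {a + b : a, b ∈ A}. With |A| = 3, there are |A|^2 = 9 ordered sum pairs; collecting distinct values, A + A = {22, 25, 28, 31, 34}, so |A + A| = 5. Thus K = 5/3. Here |A + A| = 2|A| − 1 = 5, the minimum possible — so K = 5/3 is minimal, which holds iff A is an arithmetic progression.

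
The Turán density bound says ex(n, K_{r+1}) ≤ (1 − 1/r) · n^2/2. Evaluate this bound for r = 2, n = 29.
Turán density bound = (1/2) · 29^2/2 = 841/4 ≈ 210.25

Turán's theorem: ex(n, K_{r+1}) is achieved by the complete r-partite Turán graph T(n, r) with parts as balanced as possible, and is at most (1 − 1/r) · n^2/2. For r = 2, n = 29: the density bound is (1/2) · 841/2 = 841/4 ≈ 210.25. The integer-valued extremum is e(T(29, 2)) = 210, which is strictly less than the density bound 841/4 since 2 ∤ 29 (the parts of T(29, 2) cannot all be equal).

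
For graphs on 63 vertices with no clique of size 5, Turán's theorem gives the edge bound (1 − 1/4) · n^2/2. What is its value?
Turán density bound = (3/4) · 63^2/2 = 11907/8 ≈ 1488.375

Turán's theorem: ex(n, K_{r+1}) is achieved by the complete r-partite Turán graph T(n, r) with parts as balanced as possible, and is at most (1 − 1/r) · n^2/2. For r = 4, n = 63: the density bound is (3/4) · 3969/2 = 11907/8 ≈ 1488.375. The integer-valued extremum is e(T(63, 4)) = 1488, which is strictly less than the density bound 11907/8 since 4 ∤ 63 (the parts of T(63, 4) cannot all be equal).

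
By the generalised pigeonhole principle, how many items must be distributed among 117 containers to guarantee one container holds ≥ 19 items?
n = (19 − 1)·117 + 1 = 2107

By the generalised pigeonhole principle, to guarantee some box contains ≥ r objects we need more than (r − 1) · k objects total. Threshold: n = (r − 1) · k + 1. With r = 19 and k = 117: n = 18 · 117 + 1 = 2106 + 1 = 2107. For n = 2106 = 18 · 117, we can put exactly 18 objects in every box, avoiding 19 in any single one — so 2107 is tight.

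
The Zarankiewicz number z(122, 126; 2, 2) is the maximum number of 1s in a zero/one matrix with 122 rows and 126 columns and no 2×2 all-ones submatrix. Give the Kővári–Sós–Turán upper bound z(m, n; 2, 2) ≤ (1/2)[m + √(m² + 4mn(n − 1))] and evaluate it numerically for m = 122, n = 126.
z(122, 126; 2, 2) ≤ (1/2)[122 + √(122² + 4·122·126·125)] = (1/2)[122 + √7700884] = 1448.5233

Kővári–Sós–Turán: let r_1, ..., r_122 be the row sums and z = Σ r_i the total number of 1s. Each pair of columns can share at most one row with both entries 1 (else a 2×2 all-ones block appears), so Σ_i C(r_i, 2) ≤ C(126, 2) = 7875. By convexity Σ_i C(r_i, 2) ≥ 122·C(z/122, 2) = z(z − 122)/(2·122), giving z² − 122z − 122·126·125 ≤ 0 and hence z ≤ (1/2)[122 + √(14884 + 4·1921500)] = (1/2)[122 + √7700884] ≈ (1/2)(122 + 2775.0467) = 1448.5233.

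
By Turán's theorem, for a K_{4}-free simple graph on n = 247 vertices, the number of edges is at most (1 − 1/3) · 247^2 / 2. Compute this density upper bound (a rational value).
Turán density bound = (2/3) · 247^2/2 = 61009/3 ≈ 20336.3333

Turán's theorem: ex(n, K_{r+1}) is achieved by the complete r-partite Turán graph T(n, r) with parts as balanced as possible, and is at most (1 − 1/r) · n^2/2. For r = 3, n = 247: the density bound is (2/3) · 61009/2 = 61009/3 ≈ 20336.3333. The integer-valued extremum is e(T(247, 3)) = 20336, which is strictly less than the density bound 61009/3 since 3 ∤ 247 (the parts of T(247, 3) cannot all be equal).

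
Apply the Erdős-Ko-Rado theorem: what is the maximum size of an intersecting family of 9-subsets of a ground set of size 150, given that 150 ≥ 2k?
max |F| = C(149, 8) = 4976826800946

Erdős-Ko-Rado (1961): when n ≥ 2k, max |F| = C(n−1, k−1). The bound is attained by the star {A : i ∈ A} for any fixed i ∈ [n]. Here C(150−1, 9−1) = C(149, 8) = 4976826800946.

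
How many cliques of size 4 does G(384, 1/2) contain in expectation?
E[# K_4] = C(384, 4) · (1/2)^C(4, 2) = 891881376 / 2^6 = 27871293/2 = 13935646.5

For each 4-subset S of vertices (there are C(384, 4) = 891881376 such S), let X_S = 1 if S induces a K_4 (all C(4, 2) = 6 edges present). Then P(X_S = 1) = (1/2)^6 = 1/64. By linearity of expectation, E[# K_4] = C(384, 4) · (1/2)^6 = 891881376 / 64 = 27871293/2 = 13935646.5.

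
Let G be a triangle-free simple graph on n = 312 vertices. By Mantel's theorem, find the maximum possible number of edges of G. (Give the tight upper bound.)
ex(312, K_3) = ⌊312^2/4⌋ = 24336

Mantel (1907): a triangle-free graph on n vertices has at most ⌊n^2/4⌋ edges, with equality for the complete bipartite graph K_{⌊n/2⌋, ⌈n/2⌉}. For n = 312: ⌊312^2/4⌋ = ⌊97344/4⌋ = 24336. The extremal graph is K_{156, 156}, which has 156·156 = 24336 edges.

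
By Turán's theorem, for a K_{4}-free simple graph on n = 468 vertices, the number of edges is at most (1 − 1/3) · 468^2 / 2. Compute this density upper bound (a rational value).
Turán density bound = (2/3) · 468^2/2 = 73008

Turán's theorem: ex(n, K_{r+1}) is achieved by the complete r-partite Turán graph T(n, r) with parts as balanced as possible, and is at most (1 − 1/r) · n^2/2. For r = 3, n = 468: the density bound is (2/3) · 219024/2 = 73008. Since 3 ∣ 468, the Turán graph T(468, 3) has parts of equal size 156, and its edge count e(T(468, 3)) = 73008 attains the density bound exactly.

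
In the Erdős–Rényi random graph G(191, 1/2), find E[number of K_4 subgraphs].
E[# K_4] = C(191, 4) · (1/2)^C(4, 2) = 53727345 / 2^6 = 839489.765625

For each 4-subset S of vertices (there are C(191, 4) = 53727345 such S), let X_S = 1 if S induces a K_4 (all C(4, 2) = 6 edges present). Then P(X_S = 1) = (1/2)^6 = 1/64. By linearity of expectation, E[# K_4] = C(191, 4) · (1/2)^6 = 53727345 / 64 = 839489.765625.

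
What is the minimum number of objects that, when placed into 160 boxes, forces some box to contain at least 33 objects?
n = (33 − 1)·160 + 1 = 5121

By the generalised pigeonhole principle, to guarantee some box contains ≥ r objects we need more than (r − 1) · k objects total. Threshold: n = (r − 1) · k + 1. With r = 33 and k = 160: n = 32 · 160 + 1 = 5120 + 1 = 5121. For n = 5120 = 32 · 160, we can put exactly 32 objects in every box, avoiding 33 in any single one — so 5121 is tight.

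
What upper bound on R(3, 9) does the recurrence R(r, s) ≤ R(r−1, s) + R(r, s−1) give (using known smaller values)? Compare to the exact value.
R(3, 9) ≤ R(2, 9) + R(3, 8) = 9 + 28 = 37; exact value R(3, 9) = 36.

The Erdős–Szekeres recurrence R(r, s) ≤ R(r−1, s) + R(r, s−1) applied to (r, s) = (3, 9) gives
  R(3, 9) ≤ R(2, 9) + R(3, 8) = 9 + 28 = 37.
(Recall R(2, k) = k and R is symmetric.) The recurrence is not tight here (it gives 37, but the exact value is R(3, 9) = 36); the tight upper bound requires a sharper argument than the simple recurrence, combined with a lower-bound construction on K_{35}.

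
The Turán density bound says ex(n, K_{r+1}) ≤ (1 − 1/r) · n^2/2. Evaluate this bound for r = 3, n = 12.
Turán density bound = (2/3) · 12^2/2 = 48

Turán's theorem: ex(n, K_{r+1}) is achieved by the complete r-partite Turán graph T(n, r) with parts as balanced as possible, and is at most (1 − 1/r) · n^2/2. For r = 3, n = 12: the density bound is (2/3) · 144/2 = 48. Since 3 ∣ 12, the Turán graph T(12, 3) has parts of equal size 4, and its edge count e(T(12, 3)) = 48 attains the density bound exactly.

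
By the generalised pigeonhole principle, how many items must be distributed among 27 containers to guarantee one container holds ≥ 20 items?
n = (20 − 1)·27 + 1 = 514

By the generalised pigeonhole principle, to guarantee some box contains ≥ r objects we need more than (r − 1) · k objects total. Threshold: n = (r − 1) · k + 1. With r = 20 and k = 27: n = 19 · 27 + 1 = 513 + 1 = 514. For n = 513 = 19 · 27, we can put exactly 19 objects in every box, avoiding 20 in any single one — so 514 is tight.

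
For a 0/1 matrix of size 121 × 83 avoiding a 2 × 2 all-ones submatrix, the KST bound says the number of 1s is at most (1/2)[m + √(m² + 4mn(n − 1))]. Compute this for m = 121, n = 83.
z(121, 83; 2, 2) ≤ (1/2)[121 + √(121² + 4·121·83·82)] = (1/2)[121 + √3308745] = 969.9978

Kővári–Sós–Turán: let r_1, ..., r_121 be the row sums and z = Σ r_i the total number of 1s. Each pair of columns can share at most one row with both entries 1 (else a 2×2 all-ones block appears), so Σ_i C(r_i, 2) ≤ C(83, 2) = 3403. By convexity Σ_i C(r_i, 2) ≥ 121·C(z/121, 2) = z(z − 121)/(2·121), giving z² − 121z − 121·83·82 ≤ 0 and hence z ≤ (1/2)[121 + √(14641 + 4·823526)] = (1/2)[121 + √3308745] ≈ (1/2)(121 + 1818.9956) = 969.9978.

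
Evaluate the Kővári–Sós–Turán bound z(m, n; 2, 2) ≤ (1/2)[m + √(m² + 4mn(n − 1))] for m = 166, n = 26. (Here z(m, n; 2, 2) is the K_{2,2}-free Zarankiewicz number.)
z(166, 26; 2, 2) ≤ (1/2)[166 + √(166² + 4·166·26·25)] = (1/2)[166 + √459156] = 421.8053

Kővári–Sós–Turán: let r_1, ..., r_166 be the row sums and z = Σ r_i the total number of 1s. Each pair of columns can share at most one row with both entries 1 (else a 2×2 all-ones block appears), so Σ_i C(r_i, 2) ≤ C(26, 2) = 325. By convexity Σ_i C(r_i, 2) ≥ 166·C(z/166, 2) = z(z − 166)/(2·166), giving z² − 166z − 166·26·25 ≤ 0 and hence z ≤ (1/2)[166 + √(27556 + 4·107900)] = (1/2)[166 + √459156] ≈ (1/2)(166 + 677.6105) = 421.8053.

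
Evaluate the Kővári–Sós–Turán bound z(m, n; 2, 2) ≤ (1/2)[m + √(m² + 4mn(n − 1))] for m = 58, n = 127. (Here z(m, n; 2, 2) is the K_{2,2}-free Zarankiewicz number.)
z(58, 127; 2, 2) ≤ (1/2)[58 + √(58² + 4·58·127·126)] = (1/2)[58 + √3715828] = 992.8242

Kővári–Sós–Turán: let r_1, ..., r_58 be the row sums and z = Σ r_i the total number of 1s. Each pair of columns can share at most one row with both entries 1 (else a 2×2 all-ones block appears), so Σ_i C(r_i, 2) ≤ C(127, 2) = 8001. By convexity Σ_i C(r_i, 2) ≥ 58·C(z/58, 2) = z(z − 58)/(2·58), giving z² − 58z − 58·127·126 ≤ 0 and hence z ≤ (1/2)[58 + √(3364 + 4·928116)] = (1/2)[58 + √3715828] ≈ (1/2)(58 + 1927.6483) = 992.8242.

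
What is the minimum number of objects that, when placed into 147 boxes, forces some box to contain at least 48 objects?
n = (48 − 1)·147 + 1 = 6910

By the generalised pigeonhole principle, to guarantee some box contains ≥ r objects we need more than (r − 1) · k objects total. Threshold: n = (r − 1) · k + 1. With r = 48 and k = 147: n = 47 · 147 + 1 = 6909 + 1 = 6910. For n = 6909 = 47 · 147, we can put exactly 47 objects in every box, avoiding 48 in any single one — so 6910 is tight.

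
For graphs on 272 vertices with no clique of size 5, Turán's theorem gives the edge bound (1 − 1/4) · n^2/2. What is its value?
Turán density bound = (3/4) · 272^2/2 = 27744

Turán's theorem: ex(n, K_{r+1}) is achieved by the complete r-partite Turán graph T(n, r) with parts as balanced as possible, and is at most (1 − 1/r) · n^2/2. For r = 4, n = 272: the density bound is (3/4) · 73984/2 = 27744. Since 4 ∣ 272, the Turán graph T(272, 4) has parts of equal size 68, and its edge count e(T(272, 4)) = 27744 attains the density bound exactly.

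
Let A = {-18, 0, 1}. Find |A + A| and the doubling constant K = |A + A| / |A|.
K = |A + A| / |A| = 6/3 = 2

Enumerate A + A = {a + b : a, b ∈ A}. With |A| = 3, there are |A|^2 = 9 ordered sum pairs; collecting distinct values, A + A = {-36, -18, -17, 0, 1, 2}, so |A + A| = 6. Thus K = 6/3 = 2. For comparison, the minimum possible |A + A| over all 3-element sets is 2·3 − 1 = 5 (so min K = 5/3), attained only by arithmetic progressions.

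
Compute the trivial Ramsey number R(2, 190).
R(2, 190) = 190

R(2, k) = k for all k ≥ 2: in a 2-colouring of K_k, either some edge is red (a red K_2) or all edges are blue (a blue K_k). And K_{189} coloured all-blue has no blue K_190, so R(2, 190) > 189. Hence R(2, 190) = 190.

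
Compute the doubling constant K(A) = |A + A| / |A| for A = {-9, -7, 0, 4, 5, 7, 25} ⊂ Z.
K = |A + A| / |A| = 26/7

Enumerate A + A = {a + b : a, b ∈ A}. With |A| = 7, there are |A|^2 = 49 ordered sum pairs; collecting distinct values, A + A = {-18, -16, -14, -9, -7, -5, -4, -3, -2, 0, 4, 5, 7, 8, 9, 10, 11, 12, 14, 16, 18, 25, 29, 30, 32, 50}, so |A + A| = 26. Thus K = 26/7. For comparison, the minimum possible |A + A| over all 7-element sets is 2·7 − 1 = 13 (so min K = 13/7), attained only by arithmetic progressions.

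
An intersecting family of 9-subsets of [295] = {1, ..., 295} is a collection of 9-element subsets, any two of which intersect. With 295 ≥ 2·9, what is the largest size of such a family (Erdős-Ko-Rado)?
max |F| = C(294, 8) = 1257594104932452

Erdős-Ko-Rado (1961): when n ≥ 2k, max |F| = C(n−1, k−1). The bound is attained by the star {A : i ∈ A} for any fixed i ∈ [n]. Here C(295−1, 9−1) = C(294, 8) = 1257594104932452.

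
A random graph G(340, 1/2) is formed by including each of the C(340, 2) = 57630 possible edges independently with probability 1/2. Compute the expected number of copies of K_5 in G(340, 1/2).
E[# K_5] = C(340, 5) · (1/2)^C(5, 2) = 36760655568 / 2^10 = 2297540973/64 = 35899077.703125

For each 5-subset S of vertices (there are C(340, 5) = 36760655568 such S), let X_S = 1 if S induces a K_5 (all C(5, 2) = 10 edges present). Then P(X_S = 1) = (1/2)^10 = 1/1024. By linearity of expectation, E[# K_5] = C(340, 5) · (1/2)^10 = 36760655568 / 1024 = 2297540973/64 = 35899077.703125.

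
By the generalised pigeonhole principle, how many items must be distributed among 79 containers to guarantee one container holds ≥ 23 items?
n = (23 − 1)·79 + 1 = 1739

By the generalised pigeonhole principle, to guarantee some box contains ≥ r objects we need more than (r − 1) · k objects total. Threshold: n = (r − 1) · k + 1. With r = 23 and k = 79: n = 22 · 79 + 1 = 1738 + 1 = 1739. For n = 1738 = 22 · 79, we can put exactly 22 objects in every box, avoiding 23 in any single one — so 1739 is tight.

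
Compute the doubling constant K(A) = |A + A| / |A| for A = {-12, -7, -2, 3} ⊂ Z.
K = |A + A| / |A| = 7/4

Enumerate A + A = {a + b : a, b ∈ A}. With |A| = 4, there are |A|^2 = 16 ordered sum pairs; collecting distinct values, A + A = {-24, -19, -14, -9, -4, 1, 6}, so |A + A| = 7. Thus K = 7/4. Here |A + A| = 2|A| − 1 = 7, the minimum possible — so K = 7/4 is minimal, which holds iff A is an arithmetic progression.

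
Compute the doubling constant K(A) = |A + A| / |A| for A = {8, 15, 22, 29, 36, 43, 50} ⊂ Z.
K = |A + A| / |A| = 13/7

Enumerate A + A = {a + b : a, b ∈ A}. With |A| = 7, there are |A|^2 = 49 ordered sum pairs; collecting distinct values, A + A = {16, 23, 30, 37, 44, 51, 58, 65, 72, 79, 86, 93, 100}, so |A + A| = 13. Thus K = 13/7. Here |A + A| = 2|A| − 1 = 13, the minimum possible — so K = 13/7 is minimal, which holds iff A is an arithmetic progression.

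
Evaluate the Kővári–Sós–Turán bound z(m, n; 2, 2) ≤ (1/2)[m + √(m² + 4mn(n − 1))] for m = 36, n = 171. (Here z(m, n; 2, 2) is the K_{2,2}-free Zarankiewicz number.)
z(36, 171; 2, 2) ≤ (1/2)[36 + √(36² + 4·36·171·170)] = (1/2)[36 + √4187376] = 1041.1539

Kővári–Sós–Turán: let r_1, ..., r_36 be the row sums and z = Σ r_i the total number of 1s. Each pair of columns can share at most one row with both entries 1 (else a 2×2 all-ones block appears), so Σ_i C(r_i, 2) ≤ C(171, 2) = 14535. By convexity Σ_i C(r_i, 2) ≥ 36·C(z/36, 2) = z(z − 36)/(2·36), giving z² − 36z − 36·171·170 ≤ 0 and hence z ≤ (1/2)[36 + √(1296 + 4·1046520)] = (1/2)[36 + √4187376] ≈ (1/2)(36 + 2046.3079) = 1041.1539.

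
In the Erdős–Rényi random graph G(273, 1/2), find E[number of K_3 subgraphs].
E[# K_3] = C(273, 3) · (1/2)^C(3, 2) = 3353896 / 2^3 = 419237

For each 3-subset S of vertices (there are C(273, 3) = 3353896 such S), let X_S = 1 if S induces a K_3 (all C(3, 2) = 3 edges present). Then P(X_S = 1) = (1/2)^3 = 1/8. By linearity of expectation, E[# K_3] = C(273, 3) · (1/2)^3 = 3353896 / 8 = 419237.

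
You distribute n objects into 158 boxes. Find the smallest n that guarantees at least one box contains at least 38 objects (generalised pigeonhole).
n = (38 − 1)·158 + 1 = 5847

By the generalised pigeonhole principle, to guarantee some box contains ≥ r objects we need more than (r − 1) · k objects total. Threshold: n = (r − 1) · k + 1. With r = 38 and k = 158: n = 37 · 158 + 1 = 5846 + 1 = 5847. For n = 5846 = 37 · 158, we can put exactly 37 objects in every box, avoiding 38 in any single one — so 5847 is tight.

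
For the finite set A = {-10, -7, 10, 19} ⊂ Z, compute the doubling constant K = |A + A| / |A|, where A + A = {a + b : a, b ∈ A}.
K = |A + A| / |A| = 10/4 = 5/2

Enumerate A + A = {a + b : a, b ∈ A}. With |A| = 4, there are |A|^2 = 16 ordered sum pairs; collecting distinct values, A + A = {-20, -17, -14, 0, 3, 9, 12, 20, 29, 38}, so |A + A| = 10. Thus K = 10/4 = 5/2. For comparison, the minimum possible |A + A| over all 4-element sets is 2·4 − 1 = 7 (so min K = 7/4), attained only by arithmetic progressions.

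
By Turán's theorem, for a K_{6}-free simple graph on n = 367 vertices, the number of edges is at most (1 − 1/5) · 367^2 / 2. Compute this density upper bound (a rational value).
Turán density bound = (4/5) · 367^2/2 = 269378/5 ≈ 53875.6

Turán's theorem: ex(n, K_{r+1}) is achieved by the complete r-partite Turán graph T(n, r) with parts as balanced as possible, and is at most (1 − 1/r) · n^2/2. For r = 5, n = 367: the density bound is (4/5) · 134689/2 = 269378/5 ≈ 53875.6. The integer-valued extremum is e(T(367, 5)) = 53875, which is strictly less than the density bound 269378/5 since 5 ∤ 367 (the parts of T(367, 5) cannot all be equal).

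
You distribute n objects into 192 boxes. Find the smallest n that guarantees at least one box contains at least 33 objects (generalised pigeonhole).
n = (33 − 1)·192 + 1 = 6145

By the generalised pigeonhole principle, to guarantee some box contains ≥ r objects we need more than (r − 1) · k objects total. Threshold: n = (r − 1) · k + 1. With r = 33 and k = 192: n = 32 · 192 + 1 = 6144 + 1 = 6145. For n = 6144 = 32 · 192, we can put exactly 32 objects in every box, avoiding 33 in any single one — so 6145 is tight.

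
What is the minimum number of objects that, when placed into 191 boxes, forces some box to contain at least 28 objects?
n = (28 − 1)·191 + 1 = 5158

By the generalised pigeonhole principle, to guarantee some box contains ≥ r objects we need more than (r − 1) · k objects total. Threshold: n = (r − 1) · k + 1. With r = 28 and k = 191: n = 27 · 191 + 1 = 5157 + 1 = 5158. For n = 5157 = 27 · 191, we can put exactly 27 objects in every box, avoiding 28 in any single one — so 5158 is tight.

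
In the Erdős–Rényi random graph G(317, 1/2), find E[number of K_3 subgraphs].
E[# K_3] = C(317, 3) · (1/2)^C(3, 2) = 5259030 / 2^3 = 2629515/4 = 657378.75

For each 3-subset S of vertices (there are C(317, 3) = 5259030 such S), let X_S = 1 if S induces a K_3 (all C(3, 2) = 3 edges present). Then P(X_S = 1) = (1/2)^3 = 1/8. By linearity of expectation, E[# K_3] = C(317, 3) · (1/2)^3 = 5259030 / 8 = 2629515/4 = 657378.75.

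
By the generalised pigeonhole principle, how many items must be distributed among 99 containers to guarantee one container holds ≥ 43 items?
n = (43 − 1)·99 + 1 = 4159

By the generalised pigeonhole principle, to guarantee some box contains ≥ r objects we need more than (r − 1) · k objects total. Threshold: n = (r − 1) · k + 1. With r = 43 and k = 99: n = 42 · 99 + 1 = 4158 + 1 = 4159. For n = 4158 = 42 · 99, we can put exactly 42 objects in every box, avoiding 43 in any single one — so 4159 is tight.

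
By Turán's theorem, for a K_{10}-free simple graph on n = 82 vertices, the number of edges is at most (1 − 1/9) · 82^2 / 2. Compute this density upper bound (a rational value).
Turán density bound = (8/9) · 82^2/2 = 26896/9 ≈ 2988.4444

Turán's theorem: ex(n, K_{r+1}) is achieved by the complete r-partite Turán graph T(n, r) with parts as balanced as possible, and is at most (1 − 1/r) · n^2/2. For r = 9, n = 82: the density bound is (8/9) · 6724/2 = 26896/9 ≈ 2988.4444. The integer-valued extremum is e(T(82, 9)) = 2988, which is strictly less than the density bound 26896/9 since 9 ∤ 82 (the parts of T(82, 9) cannot all be equal).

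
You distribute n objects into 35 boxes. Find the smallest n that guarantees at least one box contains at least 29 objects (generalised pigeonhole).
n = (29 − 1)·35 + 1 = 981

By the generalised pigeonhole principle, to guarantee some box contains ≥ r objects we need more than (r − 1) · k objects total. Threshold: n = (r − 1) · k + 1. With r = 29 and k = 35: n = 28 · 35 + 1 = 980 + 1 = 981. For n = 980 = 28 · 35, we can put exactly 28 objects in every box, avoiding 29 in any single one — so 981 is tight.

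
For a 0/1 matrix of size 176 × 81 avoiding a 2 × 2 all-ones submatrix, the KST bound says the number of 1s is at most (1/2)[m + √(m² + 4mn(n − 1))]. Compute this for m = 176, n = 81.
z(176, 81; 2, 2) ≤ (1/2)[176 + √(176² + 4·176·81·80)] = (1/2)[176 + √4592896] = 1159.5521

Kővári–Sós–Turán: let r_1, ..., r_176 be the row sums and z = Σ r_i the total number of 1s. Each pair of columns can share at most one row with both entries 1 (else a 2×2 all-ones block appears), so Σ_i C(r_i, 2) ≤ C(81, 2) = 3240. By convexity Σ_i C(r_i, 2) ≥ 176·C(z/176, 2) = z(z − 176)/(2·176), giving z² − 176z − 176·81·80 ≤ 0 and hence z ≤ (1/2)[176 + √(30976 + 4·1140480)] = (1/2)[176 + √4592896] ≈ (1/2)(176 + 2143.1043) = 1159.5521.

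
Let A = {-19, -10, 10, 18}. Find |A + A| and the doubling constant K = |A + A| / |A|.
K = |A + A| / |A| = 10/4 = 5/2

Enumerate A + A = {a + b : a, b ∈ A}. With |A| = 4, there are |A|^2 = 16 ordered sum pairs; collecting distinct values, A + A = {-38, -29, -20, -9, -1, 0, 8, 20, 28, 36}, so |A + A| = 10. Thus K = 10/4 = 5/2. For comparison, the minimum possible |A + A| over all 4-element sets is 2·4 − 1 = 7 (so min K = 7/4), attained only by arithmetic progressions.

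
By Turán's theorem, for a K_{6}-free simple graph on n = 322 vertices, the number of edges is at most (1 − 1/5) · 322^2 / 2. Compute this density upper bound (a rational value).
Turán density bound = (4/5) · 322^2/2 = 207368/5 ≈ 41473.6

Turán's theorem: ex(n, K_{r+1}) is achieved by the complete r-partite Turán graph T(n, r) with parts as balanced as possible, and is at most (1 − 1/r) · n^2/2. For r = 5, n = 322: the density bound is (4/5) · 103684/2 = 207368/5 ≈ 41473.6. The integer-valued extremum is e(T(322, 5)) = 41473, which is strictly less than the density bound 207368/5 since 5 ∤ 322 (the parts of T(322, 5) cannot all be equal).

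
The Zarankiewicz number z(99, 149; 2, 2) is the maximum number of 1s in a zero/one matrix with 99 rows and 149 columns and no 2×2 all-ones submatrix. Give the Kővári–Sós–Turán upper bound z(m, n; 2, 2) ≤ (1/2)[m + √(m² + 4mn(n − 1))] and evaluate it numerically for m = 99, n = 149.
z(99, 149; 2, 2) ≤ (1/2)[99 + √(99² + 4·99·149·148)] = (1/2)[99 + √8742393] = 1527.8769

Kővári–Sós–Turán: let r_1, ..., r_99 be the row sums and z = Σ r_i the total number of 1s. Each pair of columns can share at most one row with both entries 1 (else a 2×2 all-ones block appears), so Σ_i C(r_i, 2) ≤ C(149, 2) = 11026. By convexity Σ_i C(r_i, 2) ≥ 99·C(z/99, 2) = z(z − 99)/(2·99), giving z² − 99z − 99·149·148 ≤ 0 and hence z ≤ (1/2)[99 + √(9801 + 4·2183148)] = (1/2)[99 + √8742393] ≈ (1/2)(99 + 2956.7538) = 1527.8769.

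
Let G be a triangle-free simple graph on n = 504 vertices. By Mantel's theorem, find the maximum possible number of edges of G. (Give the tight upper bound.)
ex(504, K_3) = ⌊504^2/4⌋ = 63504

Mantel (1907): a triangle-free graph on n vertices has at most ⌊n^2/4⌋ edges, with equality for the complete bipartite graph K_{⌊n/2⌋, ⌈n/2⌉}. For n = 504: ⌊504^2/4⌋ = ⌊254016/4⌋ = 63504. The extremal graph is K_{252, 252}, which has 252·252 = 63504 edges.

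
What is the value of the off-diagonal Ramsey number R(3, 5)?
R(3, 5) = 14

Lower bound: an explicit 2-colouring of K_{13} (typically a Paley-type or other structured construction) avoids a red K_3 and a blue K_5, showing R(3, 5) > 13.
Upper bound: the Erdős–Szekeres recurrence R(r, t') ≤ R(r−1, t') + R(r, t'−1) yields R(3, 5) ≤ 14.
Hence R(3, 5) = 14.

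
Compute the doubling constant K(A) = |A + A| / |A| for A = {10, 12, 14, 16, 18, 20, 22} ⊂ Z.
K = |A + A| / |A| = 13/7

Enumerate A + A = {a + b : a, b ∈ A}. With |A| = 7, there are |A|^2 = 49 ordered sum pairs; collecting distinct values, A + A = {20, 22, 24, 26, 28, 30, 32, 34, 36, 38, 40, 42, 44}, so |A + A| = 13. Thus K = 13/7. Here |A + A| = 2|A| − 1 = 13, the minimum possible — so K = 13/7 is minimal, which holds iff A is an arithmetic progression.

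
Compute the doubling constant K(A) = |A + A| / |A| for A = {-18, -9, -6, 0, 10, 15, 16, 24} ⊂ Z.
K = |A + A| / |A| = 32/8 = 4

Enumerate A + A = {a + b : a, b ∈ A}. With |A| = 8, there are |A|^2 = 64 ordered sum pairs; collecting distinct values, A + A = {-36, -27, -24, -18, -15, -12, -9, -8, -6, -3, -2, 0, 1, 4, 6, 7, 9, 10, 15, 16, 18, 20, 24, 25, 26, 30, 31, 32, 34, 39, 40, 48}, so |A + A| = 32. Thus K = 32/8 = 4. For comparison, the minimum possible |A + A| over all 8-element sets is 2·8 − 1 = 15 (so min K = 15/8), attained only by arithmetic progressions.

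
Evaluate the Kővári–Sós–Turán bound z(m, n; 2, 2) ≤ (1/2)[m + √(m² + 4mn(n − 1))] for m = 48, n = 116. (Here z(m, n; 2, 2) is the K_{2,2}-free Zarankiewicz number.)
z(48, 116; 2, 2) ≤ (1/2)[48 + √(48² + 4·48·116·115)] = (1/2)[48 + √2563584] = 824.5598

Kővári–Sós–Turán: let r_1, ..., r_48 be the row sums and z = Σ r_i the total number of 1s. Each pair of columns can share at most one row with both entries 1 (else a 2×2 all-ones block appears), so Σ_i C(r_i, 2) ≤ C(116, 2) = 6670. By convexity Σ_i C(r_i, 2) ≥ 48·C(z/48, 2) = z(z − 48)/(2·48), giving z² − 48z − 48·116·115 ≤ 0 and hence z ≤ (1/2)[48 + √(2304 + 4·640320)] = (1/2)[48 + √2563584] ≈ (1/2)(48 + 1601.1196) = 824.5598.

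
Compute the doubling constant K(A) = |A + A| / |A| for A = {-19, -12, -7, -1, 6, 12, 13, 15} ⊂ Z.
K = |A + A| / |A| = 32/8 = 4

Enumerate A + A = {a + b : a, b ∈ A}. With |A| = 8, there are |A|^2 = 64 ordered sum pairs; collecting distinct values, A + A = {-38, -31, -26, -24, -20, -19, -14, -13, -8, -7, -6, -4, -2, -1, 0, 1, 3, 5, 6, 8, 11, 12, 14, 18, 19, 21, 24, 25, 26, 27, 28, 30}, so |A + A| = 32. Thus K = 32/8 = 4. For comparison, the minimum possible |A + A| over all 8-element sets is 2·8 − 1 = 15 (so min K = 15/8), attained only by arithmetic progressions.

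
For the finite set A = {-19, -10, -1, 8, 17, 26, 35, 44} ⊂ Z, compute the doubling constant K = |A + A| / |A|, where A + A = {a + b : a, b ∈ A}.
K = |A + A| / |A| = 15/8

Enumerate A + A = {a + b : a, b ∈ A}. With |A| = 8, there are |A|^2 = 64 ordered sum pairs; collecting distinct values, A + A = {-38, -29, -20, -11, -2, 7, 16, 25, 34, 43, 52, 61, 70, 79, 88}, so |A + A| = 15. Thus K = 15/8. Here |A + A| = 2|A| − 1 = 15, the minimum possible — so K = 15/8 is minimal, which holds iff A is an arithmetic progression.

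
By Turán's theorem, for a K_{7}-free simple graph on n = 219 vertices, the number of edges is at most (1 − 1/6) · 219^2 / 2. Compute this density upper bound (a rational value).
Turán density bound = (5/6) · 219^2/2 = 79935/4 ≈ 19983.75

Turán's theorem: ex(n, K_{r+1}) is achieved by the complete r-partite Turán graph T(n, r) with parts as balanced as possible, and is at most (1 − 1/r) · n^2/2. For r = 6, n = 219: the density bound is (5/6) · 47961/2 = 79935/4 ≈ 19983.75. The integer-valued extremum is e(T(219, 6)) = 19983, which is strictly less than the density bound 79935/4 since 6 ∤ 219 (the parts of T(219, 6) cannot all be equal).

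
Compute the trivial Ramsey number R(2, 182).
R(2, 182) = 182

R(2, k) = k for all k ≥ 2: in a 2-colouring of K_k, either some edge is red (a red K_2) or all edges are blue (a blue K_k). And K_{181} coloured all-blue has no blue K_182, so R(2, 182) > 181. Hence R(2, 182) = 182.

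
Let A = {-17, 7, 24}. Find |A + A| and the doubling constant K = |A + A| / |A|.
K = |A + A| / |A| = 6/3 = 2

Enumerate A + A = {a + b : a, b ∈ A}. With |A| = 3, there are |A|^2 = 9 ordered sum pairs; collecting distinct values, A + A = {-34, -10, 7, 14, 31, 48}, so |A + A| = 6. Thus K = 6/3 = 2. For comparison, the minimum possible |A + A| over all 3-element sets is 2·3 − 1 = 5 (so min K = 5/3), attained only by arithmetic progressions.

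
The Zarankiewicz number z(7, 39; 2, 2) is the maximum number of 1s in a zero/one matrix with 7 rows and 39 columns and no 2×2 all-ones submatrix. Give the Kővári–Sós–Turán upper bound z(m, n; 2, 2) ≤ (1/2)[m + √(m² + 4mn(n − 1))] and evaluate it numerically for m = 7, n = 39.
z(7, 39; 2, 2) ≤ (1/2)[7 + √(7² + 4·7·39·38)] = (1/2)[7 + √41545] = 105.413

Kővári–Sós–Turán: let r_1, ..., r_7 be the row sums and z = Σ r_i the total number of 1s. Each pair of columns can share at most one row with both entries 1 (else a 2×2 all-ones block appears), so Σ_i C(r_i, 2) ≤ C(39, 2) = 741. By convexity Σ_i C(r_i, 2) ≥ 7·C(z/7, 2) = z(z − 7)/(2·7), giving z² − 7z − 7·39·38 ≤ 0 and hence z ≤ (1/2)[7 + √(49 + 4·10374)] = (1/2)[7 + √41545] ≈ (1/2)(7 + 203.8259) = 105.413.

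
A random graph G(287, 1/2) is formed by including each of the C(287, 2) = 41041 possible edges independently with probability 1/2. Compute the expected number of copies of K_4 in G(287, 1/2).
E[# K_4] = C(287, 4) · (1/2)^C(4, 2) = 276821545 / 2^6 = 4325336.640625

For each 4-subset S of vertices (there are C(287, 4) = 276821545 such S), let X_S = 1 if S induces a K_4 (all C(4, 2) = 6 edges present). Then P(X_S = 1) = (1/2)^6 = 1/64. By linearity of expectation, E[# K_4] = C(287, 4) · (1/2)^6 = 276821545 / 64 = 4325336.640625.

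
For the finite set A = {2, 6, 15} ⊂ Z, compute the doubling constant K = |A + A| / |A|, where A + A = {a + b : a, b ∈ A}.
K = |A + A| / |A| = 6/3 = 2

Enumerate A + A = {a + b : a, b ∈ A}. With |A| = 3, there are |A|^2 = 9 ordered sum pairs; collecting distinct values, A + A = {4, 8, 12, 17, 21, 30}, so |A + A| = 6. Thus K = 6/3 = 2. For comparison, the minimum possible |A + A| over all 3-element sets is 2·3 − 1 = 5 (so min K = 5/3), attained only by arithmetic progressions.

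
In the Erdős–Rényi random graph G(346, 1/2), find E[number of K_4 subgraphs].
E[# K_4] = C(346, 4) · (1/2)^C(4, 2) = 586862710 / 2^6 = 293431355/32 = 9169729.84375

For each 4-subset S of vertices (there are C(346, 4) = 586862710 such S), let X_S = 1 if S induces a K_4 (all C(4, 2) = 6 edges present). Then P(X_S = 1) = (1/2)^6 = 1/64. By linearity of expectation, E[# K_4] = C(346, 4) · (1/2)^6 = 586862710 / 64 = 293431355/32 = 9169729.84375.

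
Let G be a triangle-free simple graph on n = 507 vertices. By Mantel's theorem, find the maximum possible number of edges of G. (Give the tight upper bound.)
ex(507, K_3) = ⌊507^2/4⌋ = 64262

Mantel (1907): a triangle-free graph on n vertices has at most ⌊n^2/4⌋ edges, with equality for the complete bipartite graph K_{⌊n/2⌋, ⌈n/2⌉}. For n = 507: ⌊507^2/4⌋ = ⌊257049/4⌋ = 64262. The extremal graph is K_{253, 254}, which has 253·254 = 64262 edges.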